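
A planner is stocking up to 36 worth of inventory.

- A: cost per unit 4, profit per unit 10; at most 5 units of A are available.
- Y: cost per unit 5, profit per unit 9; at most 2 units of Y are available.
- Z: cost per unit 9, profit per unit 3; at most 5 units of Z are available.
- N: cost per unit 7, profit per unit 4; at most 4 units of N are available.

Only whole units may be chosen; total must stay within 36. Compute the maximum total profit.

5×A, 1×Y, and 1×N: cost 32 ≤ 36, profit 5·10 + 1·9 + 1·4 = 63.
5×A and 2×Y: cost 30 ≤ 36, profit 5·10 + 2·9 = 68.
Best is 68.

68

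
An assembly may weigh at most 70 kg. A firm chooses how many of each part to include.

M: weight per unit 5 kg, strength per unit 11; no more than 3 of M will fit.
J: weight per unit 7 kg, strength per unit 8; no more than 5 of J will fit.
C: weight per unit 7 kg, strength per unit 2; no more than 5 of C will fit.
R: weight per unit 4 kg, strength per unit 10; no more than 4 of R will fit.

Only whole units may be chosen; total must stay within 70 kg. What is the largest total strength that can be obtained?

113

R has the best ratio (10/4); taking only R gives at most 4×10 = 40 (stopped by the supply cap of 4).
Mixing does better — 3×M, 5×J, and 4×R: weight 66 ≤ 70, strength 3·11 + 5·8 + 4·10 = 113.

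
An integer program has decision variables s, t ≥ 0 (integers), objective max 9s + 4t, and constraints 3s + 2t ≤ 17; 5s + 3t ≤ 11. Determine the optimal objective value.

The continuous relaxation peaks at (2.2, 0) with value 19.80; rounding to a feasible lattice point costs some objective.
(s,t)=(2,0): 3·2+2·0=6≤17, 5·2+3·0=10≤11, objective 18.
(s,t)=(1,1): 3·1+2·1=5≤17, 5·1+3·1=8≤11, objective 13.
(s,t)=(1,0): 3·1+2·0=3≤17, 5·1+3·0=5≤11, objective 9.
No feasible integer point exceeds 18.

18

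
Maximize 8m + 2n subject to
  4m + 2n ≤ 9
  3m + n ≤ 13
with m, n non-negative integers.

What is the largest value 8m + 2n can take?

16

(m,n)=(2,0): 4·2+2·0=8≤9, 3·2+1·0=6≤13, objective 16.
(m,n)=(1,1): 4·1+2·1=6≤9, 3·1+1·1=4≤13, objective 10.
Maximum is 16 at (m,n)=(2,0).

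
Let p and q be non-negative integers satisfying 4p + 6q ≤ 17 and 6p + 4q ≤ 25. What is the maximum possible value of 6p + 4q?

(p,q)=(4,0) is feasible, giving 24.
(p,q)=(3,0) is feasible, giving 18.
The best lattice point is (4,0), giving 24.

24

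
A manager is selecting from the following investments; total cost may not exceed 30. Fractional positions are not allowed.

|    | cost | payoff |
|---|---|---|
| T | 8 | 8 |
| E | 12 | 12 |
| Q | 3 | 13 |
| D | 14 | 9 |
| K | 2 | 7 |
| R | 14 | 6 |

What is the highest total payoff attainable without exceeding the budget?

Treat it as a binary knapsack problem.
Allowing fractional choices, the relaxed optimum would be about 43.2, but investments are indivisible.
T + E + Q + K: cost 8 + 12 + 3 + 2 = 25 ≤ 30, payoff 8 + 12 + 13 + 7 = 40.
T + Q + K + R: cost 8 + 3 + 2 + 14 = 27 ≤ 30, payoff 8 + 13 + 7 + 6 = 34.
T + Q + D + K: cost 8 + 3 + 14 + 2 = 27 ≤ 30, payoff 8 + 13 + 9 + 7 = 37.
Best is T, E, Q, and K with total payoff 40.

40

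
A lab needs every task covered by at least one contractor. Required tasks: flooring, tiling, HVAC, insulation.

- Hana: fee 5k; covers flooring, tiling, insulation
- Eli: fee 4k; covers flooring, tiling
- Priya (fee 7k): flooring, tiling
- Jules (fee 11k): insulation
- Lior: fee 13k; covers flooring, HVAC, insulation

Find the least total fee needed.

17

The greedy cost-per-new-task heuristic would pick Hana and Lior for 18, but a cheaper cover exists.
Choose Eli and Lior: together they cover flooring, tiling, HVAC, insulation — every task.
Total fee: 4 + 13 = 17.
No cover costs less than 17.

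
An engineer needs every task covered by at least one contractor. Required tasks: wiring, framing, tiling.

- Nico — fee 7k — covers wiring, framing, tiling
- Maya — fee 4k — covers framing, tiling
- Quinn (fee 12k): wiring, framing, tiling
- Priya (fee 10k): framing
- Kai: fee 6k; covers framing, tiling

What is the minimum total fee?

7

Nico alone covers wiring, framing, tiling — every task.
Total fee: 7.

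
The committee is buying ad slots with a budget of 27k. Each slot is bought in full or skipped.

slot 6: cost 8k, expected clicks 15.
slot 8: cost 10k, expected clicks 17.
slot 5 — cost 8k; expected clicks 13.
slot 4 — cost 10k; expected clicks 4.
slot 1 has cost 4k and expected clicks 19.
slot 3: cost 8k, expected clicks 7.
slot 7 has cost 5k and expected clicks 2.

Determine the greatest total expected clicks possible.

53

Allowing fractional choices, the relaxed optimum would be about 59.1, but ad slots are indivisible.
slot 8 + slot 5 + slot 1 + slot 7: cost 10 + 8 + 4 + 5 = 27 ≤ 27, expected clicks 17 + 13 + 19 + 2 = 51.
slot 6 + slot 8 + slot 1: cost 8 + 10 + 4 = 22 ≤ 27, expected clicks 15 + 17 + 19 = 51.
slot 6 + slot 8 + slot 1 + slot 7: cost 8 + 10 + 4 + 5 = 27 ≤ 27, expected clicks 15 + 17 + 19 + 2 = 53.
Best is slot 6, slot 8, slot 1, and slot 7 with total expected clicks 53.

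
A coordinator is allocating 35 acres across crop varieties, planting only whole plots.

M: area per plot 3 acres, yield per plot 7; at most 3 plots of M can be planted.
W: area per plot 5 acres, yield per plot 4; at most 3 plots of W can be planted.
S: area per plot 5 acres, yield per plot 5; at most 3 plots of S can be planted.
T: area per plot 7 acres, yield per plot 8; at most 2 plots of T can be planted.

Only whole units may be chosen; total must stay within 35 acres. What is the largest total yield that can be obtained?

47

3×M, 2×S, and 2×T: area 33 ≤ 35, yield 3·7 + 2·5 + 2·8 = 47.
3×M, 1×W, 1×S, and 2×T: area 33 ≤ 35, yield 3·7 + 1·4 + 1·5 + 2·8 = 46.
Best is 47.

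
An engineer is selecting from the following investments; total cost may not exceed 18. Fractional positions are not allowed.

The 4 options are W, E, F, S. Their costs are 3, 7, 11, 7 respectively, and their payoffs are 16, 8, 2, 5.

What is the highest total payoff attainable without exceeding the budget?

29

This is an integer program with binary decision variables.
Allowing fractional choices, the relaxed optimum would be about 29.2, but investments are indivisible.
W + E + S: cost 3 + 7 + 7 = 17 ≤ 18, payoff 16 + 8 + 5 = 29.
W + E: cost 3 + 7 = 10 ≤ 18, payoff 16 + 8 = 24.
Best is W, E, and S with total payoff 29.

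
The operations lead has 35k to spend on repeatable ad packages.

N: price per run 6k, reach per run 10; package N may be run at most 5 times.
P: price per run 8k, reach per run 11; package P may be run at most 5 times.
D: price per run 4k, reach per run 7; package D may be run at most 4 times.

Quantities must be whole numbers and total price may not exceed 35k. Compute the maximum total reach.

Take 3×N and 4×D: price 34 ≤ 35, reach 3·10 + 4·7 = 58.
D has the best ratio (7/4) and is taken to its limit of 4; remaining capacity is filled optimally with the others.

58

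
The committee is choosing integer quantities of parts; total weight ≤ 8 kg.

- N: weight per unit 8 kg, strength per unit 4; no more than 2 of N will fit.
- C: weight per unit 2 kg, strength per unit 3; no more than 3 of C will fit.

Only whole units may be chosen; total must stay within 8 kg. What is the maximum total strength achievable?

9

This is a bounded integer knapsack.
C has the best ratio (3/2); taking only C gives at most 3×3 = 9 (stopped by the supply cap of 3).
Optimal: 3×C: weight 6 ≤ 8, strength 3·3 = 9.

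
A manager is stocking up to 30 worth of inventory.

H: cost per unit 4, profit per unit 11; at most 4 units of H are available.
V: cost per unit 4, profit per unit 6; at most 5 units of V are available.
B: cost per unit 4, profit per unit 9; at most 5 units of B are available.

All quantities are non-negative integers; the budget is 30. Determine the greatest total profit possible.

71

Take 4×H and 3×B: cost 28 ≤ 30, profit 4·11 + 3·9 = 71.
H has the best ratio (11/4) and is taken to its limit of 4; remaining capacity is filled optimally with the others.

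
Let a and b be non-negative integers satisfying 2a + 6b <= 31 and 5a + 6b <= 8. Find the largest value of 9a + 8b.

(a,b)=(1,0) is feasible, giving 9.
(a,b)=(0,1) is feasible, giving 8.
(a,b)=(0,0) is feasible, giving 0.
Maximum is 9 at (a,b)=(1,0).

9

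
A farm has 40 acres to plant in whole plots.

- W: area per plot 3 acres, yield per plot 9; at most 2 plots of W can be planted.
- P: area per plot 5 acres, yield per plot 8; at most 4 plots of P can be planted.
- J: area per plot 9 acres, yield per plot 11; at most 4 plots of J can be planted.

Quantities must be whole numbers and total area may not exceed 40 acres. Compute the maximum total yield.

2×W, 3×P, and 2×J: area 39 ≤ 40, yield 2·9 + 3·8 + 2·11 = 64.
2×W, 4×P, and 1×J: area 35 ≤ 40, yield 2·9 + 4·8 + 1·11 = 61.
Best is 64.

64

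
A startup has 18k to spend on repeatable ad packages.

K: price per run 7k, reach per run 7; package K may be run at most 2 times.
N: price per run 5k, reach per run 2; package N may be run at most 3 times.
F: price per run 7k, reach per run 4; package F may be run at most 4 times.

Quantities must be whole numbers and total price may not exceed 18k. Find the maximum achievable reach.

K has the best ratio (7/7); taking only K gives at most 2×7 = 14 (stopped by the price limit).
Optimal: 2×K: price 14 ≤ 18, reach 2·7 = 14.

14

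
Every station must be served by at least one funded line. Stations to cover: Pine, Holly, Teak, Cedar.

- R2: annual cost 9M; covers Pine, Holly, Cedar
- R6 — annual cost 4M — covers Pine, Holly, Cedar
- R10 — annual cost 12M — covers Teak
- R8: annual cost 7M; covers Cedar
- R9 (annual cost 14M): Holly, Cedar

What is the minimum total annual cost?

16

This is a weighted set-cover instance.
Choose R6 and R10: together they cover Pine, Holly, Teak, Cedar — every station.
Total annual cost: 4 + 12 = 16.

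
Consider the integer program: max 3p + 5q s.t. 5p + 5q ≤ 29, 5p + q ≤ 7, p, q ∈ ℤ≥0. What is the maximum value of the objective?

Relaxing integrality, the LP optimum is 29.00 at (p,q) = (0, 5.8), which is not an integer point.
(p,q)=(0,5): 5·0+5·5=25≤29, 5·0+1·5=5≤7, objective 25.
(p,q)=(0,4): 5·0+5·4=20≤29, 5·0+1·4=4≤7, objective 20.
The best lattice point is (0,5), giving 25.

25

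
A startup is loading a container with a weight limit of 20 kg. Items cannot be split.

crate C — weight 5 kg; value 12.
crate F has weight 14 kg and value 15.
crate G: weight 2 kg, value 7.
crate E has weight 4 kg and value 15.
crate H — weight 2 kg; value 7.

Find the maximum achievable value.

41

Allowing fractional choices, the relaxed optimum would be about 48.5, but items are indivisible.
crate C + crate G + crate E + crate H: weight 5 + 2 + 4 + 2 = 13 ≤ 20, value 12 + 7 + 15 + 7 = 41.
crate F + crate G + crate E: weight 14 + 2 + 4 = 20 ≤ 20, value 15 + 7 + 15 = 37.
Best is crate C, crate G, crate E, and crate H with total value 41.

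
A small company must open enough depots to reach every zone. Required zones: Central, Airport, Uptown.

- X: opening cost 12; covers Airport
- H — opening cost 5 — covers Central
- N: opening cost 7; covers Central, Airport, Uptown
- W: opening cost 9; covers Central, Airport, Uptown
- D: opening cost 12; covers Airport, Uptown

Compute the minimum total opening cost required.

N alone covers Central, Airport, Uptown — every zone.
Total opening cost: 7.
No cover costs less than 7.

7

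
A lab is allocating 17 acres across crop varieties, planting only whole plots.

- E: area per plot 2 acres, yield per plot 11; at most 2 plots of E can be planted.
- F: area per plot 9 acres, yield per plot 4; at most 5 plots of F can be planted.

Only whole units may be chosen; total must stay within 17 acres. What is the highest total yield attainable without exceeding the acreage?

This is a bounded integer knapsack.
E has the best ratio (11/2); taking only E gives at most 2×11 = 22 (stopped by the supply cap of 2).
Mixing does better — 2×E and 1×F: area 13 ≤ 17, yield 2·11 + 1·4 = 26.

26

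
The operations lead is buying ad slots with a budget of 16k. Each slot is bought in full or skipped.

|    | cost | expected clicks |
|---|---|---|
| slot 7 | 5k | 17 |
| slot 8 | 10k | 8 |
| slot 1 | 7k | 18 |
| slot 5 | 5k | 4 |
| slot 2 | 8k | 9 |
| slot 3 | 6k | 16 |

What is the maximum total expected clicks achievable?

slot 7 + slot 5 + slot 3: cost 5 + 5 + 6 = 16 ≤ 16, expected clicks 17 + 4 + 16 = 37.
slot 7 + slot 1: cost 5 + 7 = 12 ≤ 16, expected clicks 17 + 18 = 35.
Best is slot 7, slot 5, and slot 3 with total expected clicks 37.

37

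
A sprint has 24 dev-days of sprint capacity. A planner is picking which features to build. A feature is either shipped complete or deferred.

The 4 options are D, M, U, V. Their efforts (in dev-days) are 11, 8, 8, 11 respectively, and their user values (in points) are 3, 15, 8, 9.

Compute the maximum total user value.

24

This is a 0-1 knapsack instance.
Allowing fractional choices, the relaxed optimum would be about 29.5, but features are indivisible.
D + M: effort 11 + 8 = 19 ≤ 24, user value 3 + 15 = 18.
M + V: effort 8 + 11 = 19 ≤ 24, user value 15 + 9 = 24.
M + U: effort 8 + 8 = 16 ≤ 24, user value 15 + 8 = 23.
Best is M and V with total user value 24.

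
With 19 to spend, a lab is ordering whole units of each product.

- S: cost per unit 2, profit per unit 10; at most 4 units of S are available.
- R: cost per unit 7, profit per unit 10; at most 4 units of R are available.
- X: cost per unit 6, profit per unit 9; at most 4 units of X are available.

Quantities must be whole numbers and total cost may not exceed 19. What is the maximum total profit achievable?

50

This is a bounded integer knapsack.
3×S, 1×R, and 1×X: cost 19 ≤ 19, profit 3·10 + 1·10 + 1·9 = 49.
4×S and 1×R: cost 15 ≤ 19, profit 4·10 + 1·10 = 50.
Best is 50.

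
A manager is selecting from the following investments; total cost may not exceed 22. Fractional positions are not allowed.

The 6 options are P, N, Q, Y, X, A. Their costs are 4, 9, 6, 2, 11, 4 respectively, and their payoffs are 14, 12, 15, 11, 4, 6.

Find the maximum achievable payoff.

Treat it as a binary knapsack problem.
N + Q + Y + A: cost 9 + 6 + 2 + 4 = 21 ≤ 22, payoff 12 + 15 + 11 + 6 = 44.
P + Q + Y + A: cost 4 + 6 + 2 + 4 = 16 ≤ 22, payoff 14 + 15 + 11 + 6 = 46.
P + N + Q + Y: cost 4 + 9 + 6 + 2 = 21 ≤ 22, payoff 14 + 12 + 15 + 11 = 52.
Best is P, N, Q, and Y with total payoff 52.

52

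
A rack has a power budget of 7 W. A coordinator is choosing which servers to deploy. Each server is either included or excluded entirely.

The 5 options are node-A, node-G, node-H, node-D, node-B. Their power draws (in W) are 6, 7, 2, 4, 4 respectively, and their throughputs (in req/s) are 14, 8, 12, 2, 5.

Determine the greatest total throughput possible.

17

Take node-H and node-B: power draw 2 + 4 = 6 ≤ 7, throughput 12 + 5 = 17.
No other feasible combination does better.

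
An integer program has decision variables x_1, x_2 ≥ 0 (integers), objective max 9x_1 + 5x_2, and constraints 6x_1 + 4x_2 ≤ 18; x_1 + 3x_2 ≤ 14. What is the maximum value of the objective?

(x_1,x_2)=(3,0): 6·3+4·0=18≤18, 1·3+3·0=3≤14, objective 27.
(x_1,x_2)=(2,1): 6·2+4·1=16≤18, 1·2+3·1=5≤14, objective 23.
(x_1,x_2)=(2,0): 6·2+4·0=12≤18, 1·2+3·0=2≤14, objective 18.
No feasible integer point exceeds 27.

27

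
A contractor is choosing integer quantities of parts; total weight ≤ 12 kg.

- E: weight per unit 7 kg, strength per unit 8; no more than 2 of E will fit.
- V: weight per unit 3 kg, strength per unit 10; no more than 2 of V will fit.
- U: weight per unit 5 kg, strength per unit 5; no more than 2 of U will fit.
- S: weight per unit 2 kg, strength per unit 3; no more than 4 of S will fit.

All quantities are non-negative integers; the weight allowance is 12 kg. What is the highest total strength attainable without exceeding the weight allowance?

V has the best ratio (10/3); taking only V gives at most 2×10 = 20 (stopped by the supply cap of 2).
Mixing does better — 2×V and 3×S: weight 12 ≤ 12, strength 2·10 + 3·3 = 29.

29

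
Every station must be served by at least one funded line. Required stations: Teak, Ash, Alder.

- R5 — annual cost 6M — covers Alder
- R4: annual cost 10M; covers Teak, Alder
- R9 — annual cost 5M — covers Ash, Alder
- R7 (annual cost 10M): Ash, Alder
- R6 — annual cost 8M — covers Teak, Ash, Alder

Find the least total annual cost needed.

The greedy cost-per-new-station heuristic would pick R9 and R6 for 13, but a cheaper cover exists.
R6 alone covers Teak, Ash, Alder — every station.
Total annual cost: 8.
No cover costs less than 8.

8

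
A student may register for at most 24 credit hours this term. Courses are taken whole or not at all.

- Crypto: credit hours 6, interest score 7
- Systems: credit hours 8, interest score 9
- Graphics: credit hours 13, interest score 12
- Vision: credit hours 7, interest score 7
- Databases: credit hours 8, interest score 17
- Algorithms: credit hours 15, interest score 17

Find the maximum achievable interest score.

34

This is an integer program with binary decision variables.
Allowing fractional choices, the relaxed optimum would be about 35.3, but courses are indivisible.
Databases + Algorithms: credit hours 8 + 15 = 23 ≤ 24, interest score 17 + 17 = 34.
Crypto + Systems + Databases: credit hours 6 + 8 + 8 = 22 ≤ 24, interest score 7 + 9 + 17 = 33.
Best is Databases and Algorithms with total interest score 34.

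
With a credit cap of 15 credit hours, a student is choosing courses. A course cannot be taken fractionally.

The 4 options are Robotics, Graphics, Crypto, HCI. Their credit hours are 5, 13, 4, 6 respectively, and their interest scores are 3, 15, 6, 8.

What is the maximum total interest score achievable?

17

Crypto + HCI: credit hours 4 + 6 = 10 ≤ 15, interest score 6 + 8 = 14.
Graphics: credit hours 13 ≤ 15, interest score 15.
Robotics + Crypto + HCI: credit hours 5 + 4 + 6 = 15 ≤ 15, interest score 3 + 6 + 8 = 17.
Best is Robotics, Crypto, and HCI with total interest score 17.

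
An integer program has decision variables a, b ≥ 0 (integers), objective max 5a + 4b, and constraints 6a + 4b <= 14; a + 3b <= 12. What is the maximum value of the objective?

The continuous relaxation peaks at (0, 3.5) with value 14.00; rounding to a feasible lattice point costs some objective.
(a,b)=(1,2): 6·1+4·2=14≤14, 1·1+3·2=7≤12, objective 13.
(a,b)=(0,3): 6·0+4·3=12≤14, 1·0+3·3=9≤12, objective 12.
(a,b)=(1,1): 6·1+4·1=10≤14, 1·1+3·1=4≤12, objective 9.
Maximum is 13 at (a,b)=(1,2).

13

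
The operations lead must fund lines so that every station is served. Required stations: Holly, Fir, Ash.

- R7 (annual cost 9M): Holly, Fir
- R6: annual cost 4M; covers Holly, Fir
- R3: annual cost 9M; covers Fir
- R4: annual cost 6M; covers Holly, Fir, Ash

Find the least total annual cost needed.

This is an integer covering problem.
The greedy cost-per-new-station heuristic would pick R6 and R4 for 10, but a cheaper cover exists.
R4 alone covers Holly, Fir, Ash — every station.
Total annual cost: 6.
No cover costs less than 6.

6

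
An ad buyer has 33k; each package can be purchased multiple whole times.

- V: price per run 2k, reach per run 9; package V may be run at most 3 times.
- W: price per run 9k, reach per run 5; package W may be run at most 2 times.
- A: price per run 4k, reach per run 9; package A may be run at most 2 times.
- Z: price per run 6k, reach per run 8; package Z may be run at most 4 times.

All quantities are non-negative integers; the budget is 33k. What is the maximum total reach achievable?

This is a bounded integer knapsack.
Take 3×V, 2×A, and 3×Z: price 32 ≤ 33, reach 3·9 + 2·9 + 3·8 = 69.
V has the best ratio (9/2) and is taken to its limit of 3; remaining capacity is filled optimally with the others.

69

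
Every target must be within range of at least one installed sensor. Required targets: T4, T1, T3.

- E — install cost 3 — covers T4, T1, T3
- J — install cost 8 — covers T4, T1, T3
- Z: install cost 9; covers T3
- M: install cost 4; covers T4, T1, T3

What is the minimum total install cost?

3

E alone covers T4, T1, T3 — every target.
Total install cost: 3.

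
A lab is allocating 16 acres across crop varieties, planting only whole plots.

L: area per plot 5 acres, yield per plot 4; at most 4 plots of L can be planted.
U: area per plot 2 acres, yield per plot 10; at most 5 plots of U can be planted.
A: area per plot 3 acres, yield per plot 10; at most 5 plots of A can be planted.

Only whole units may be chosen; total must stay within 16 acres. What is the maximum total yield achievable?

U has the best ratio (10/2); taking only U gives at most 5×10 = 50 (stopped by the supply cap of 5).
Mixing does better — 5×U and 2×A: area 16 ≤ 16, yield 5·10 + 2·10 = 70.

70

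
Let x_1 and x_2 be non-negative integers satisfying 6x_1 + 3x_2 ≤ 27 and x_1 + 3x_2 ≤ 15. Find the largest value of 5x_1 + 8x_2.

42

(x_1,x_2)=(2,4) is feasible, giving 42.
(x_1,x_2)=(3,3) is feasible, giving 39.
(x_1,x_2)=(1,4) is feasible, giving 37.
No feasible integer point exceeds 42.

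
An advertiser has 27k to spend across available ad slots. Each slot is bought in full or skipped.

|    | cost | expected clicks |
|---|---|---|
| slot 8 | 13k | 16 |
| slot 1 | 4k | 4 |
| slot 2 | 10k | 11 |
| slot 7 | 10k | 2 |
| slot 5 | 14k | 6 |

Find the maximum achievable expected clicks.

Take slot 8, slot 1, and slot 2: cost 13 + 4 + 10 = 27 ≤ 27, expected clicks 16 + 4 + 11 = 31.
No other feasible combination does better.

31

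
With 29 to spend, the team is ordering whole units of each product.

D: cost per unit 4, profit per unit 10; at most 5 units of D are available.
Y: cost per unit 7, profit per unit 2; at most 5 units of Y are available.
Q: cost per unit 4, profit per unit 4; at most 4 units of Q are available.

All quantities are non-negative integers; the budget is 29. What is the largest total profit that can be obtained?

58

Take 5×D and 2×Q: cost 28 ≤ 29, profit 5·10 + 2·4 = 58.
D has the best ratio (10/4) and is taken to its limit of 5; remaining capacity is filled optimally with the others.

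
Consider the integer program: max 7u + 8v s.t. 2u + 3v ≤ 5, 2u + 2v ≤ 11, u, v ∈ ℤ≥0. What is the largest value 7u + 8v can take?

15

(u,v)=(1,1): 2·1+3·1=5≤5, 2·1+2·1=4≤11, objective 15.
(u,v)=(2,0): 2·2+3·0=4≤5, 2·2+2·0=4≤11, objective 14.
No feasible integer point exceeds 15.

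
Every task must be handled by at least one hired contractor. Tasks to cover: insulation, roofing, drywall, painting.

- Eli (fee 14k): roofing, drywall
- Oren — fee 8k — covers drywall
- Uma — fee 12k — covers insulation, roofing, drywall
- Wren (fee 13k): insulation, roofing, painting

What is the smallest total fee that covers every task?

21

The greedy cost-per-new-task heuristic would pick Uma and Wren for 25, but a cheaper cover exists.
Choose Oren and Wren: together they cover insulation, roofing, drywall, painting — every task.
Total fee: 8 + 13 = 21.
No cover costs less than 21.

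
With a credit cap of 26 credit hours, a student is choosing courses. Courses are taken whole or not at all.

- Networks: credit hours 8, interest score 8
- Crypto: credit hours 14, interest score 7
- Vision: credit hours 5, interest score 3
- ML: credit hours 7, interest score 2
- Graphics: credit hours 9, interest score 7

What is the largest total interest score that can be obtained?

18

Networks + ML + Graphics: credit hours 8 + 7 + 9 = 24 ≤ 26, interest score 8 + 2 + 7 = 17.
Networks + Graphics: credit hours 8 + 9 = 17 ≤ 26, interest score 8 + 7 = 15.
Networks + Vision + Graphics: credit hours 8 + 5 + 9 = 22 ≤ 26, interest score 8 + 3 + 7 = 18.
Best is Networks, Vision, and Graphics with total interest score 18.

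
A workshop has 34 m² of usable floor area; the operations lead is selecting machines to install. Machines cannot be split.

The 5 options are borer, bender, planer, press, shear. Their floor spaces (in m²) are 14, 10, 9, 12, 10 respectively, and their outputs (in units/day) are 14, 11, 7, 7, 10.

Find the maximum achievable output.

35

Take borer, bender, and shear: floor space 14 + 10 + 10 = 34 ≤ 34, output 14 + 11 + 10 = 35.
No other feasible combination does better.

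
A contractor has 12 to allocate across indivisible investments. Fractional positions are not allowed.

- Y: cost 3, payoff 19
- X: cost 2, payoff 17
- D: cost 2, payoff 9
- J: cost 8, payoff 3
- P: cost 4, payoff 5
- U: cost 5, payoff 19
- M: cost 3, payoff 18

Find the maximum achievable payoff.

64

This is an integer program with binary decision variables.
Take Y, X, D, and U: cost 3 + 2 + 2 + 5 = 12 ≤ 12, payoff 19 + 17 + 9 + 19 = 64.
No other feasible combination does better.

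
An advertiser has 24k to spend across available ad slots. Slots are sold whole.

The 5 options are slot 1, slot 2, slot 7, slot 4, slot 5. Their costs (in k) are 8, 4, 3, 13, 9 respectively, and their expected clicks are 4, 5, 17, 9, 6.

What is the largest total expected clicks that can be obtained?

32

Take slot 1, slot 2, slot 7, and slot 5: cost 8 + 4 + 3 + 9 = 24 ≤ 24, expected clicks 4 + 5 + 17 + 6 = 32.
No other feasible combination does better.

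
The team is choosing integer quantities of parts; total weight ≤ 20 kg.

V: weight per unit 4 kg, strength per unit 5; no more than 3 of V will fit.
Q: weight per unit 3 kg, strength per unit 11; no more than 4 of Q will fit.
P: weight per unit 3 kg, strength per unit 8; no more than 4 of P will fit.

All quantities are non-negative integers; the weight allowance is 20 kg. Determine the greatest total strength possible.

60

Q has the best ratio (11/3); taking only Q gives at most 4×11 = 44 (stopped by the supply cap of 4).
Mixing does better — 4×Q and 2×P: weight 18 ≤ 20, strength 4·11 + 2·8 = 60.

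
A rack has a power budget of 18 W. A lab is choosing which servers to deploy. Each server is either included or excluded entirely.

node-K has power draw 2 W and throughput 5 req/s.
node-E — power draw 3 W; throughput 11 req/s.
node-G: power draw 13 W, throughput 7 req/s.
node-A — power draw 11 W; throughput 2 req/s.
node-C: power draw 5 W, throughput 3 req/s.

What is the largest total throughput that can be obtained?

23

node-K + node-E + node-G: power draw 2 + 3 + 13 = 18 ≤ 18, throughput 5 + 11 + 7 = 23.
node-K + node-E + node-C: power draw 2 + 3 + 5 = 10 ≤ 18, throughput 5 + 11 + 3 = 19.
Best is node-K, node-E, and node-G with total throughput 23.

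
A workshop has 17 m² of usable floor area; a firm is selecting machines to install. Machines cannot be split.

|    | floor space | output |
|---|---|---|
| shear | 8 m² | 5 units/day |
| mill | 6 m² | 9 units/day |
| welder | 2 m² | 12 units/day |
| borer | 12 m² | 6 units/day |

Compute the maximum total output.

Allowing fractional choices, the relaxed optimum would be about 26.5, but machines are indivisible.
welder + borer: floor space 2 + 12 = 14 ≤ 17, output 12 + 6 = 18.
shear + mill + welder: floor space 8 + 6 + 2 = 16 ≤ 17, output 5 + 9 + 12 = 26.
mill + welder: floor space 6 + 2 = 8 ≤ 17, output 9 + 12 = 21.
Best is shear, mill, and welder with total output 26.

26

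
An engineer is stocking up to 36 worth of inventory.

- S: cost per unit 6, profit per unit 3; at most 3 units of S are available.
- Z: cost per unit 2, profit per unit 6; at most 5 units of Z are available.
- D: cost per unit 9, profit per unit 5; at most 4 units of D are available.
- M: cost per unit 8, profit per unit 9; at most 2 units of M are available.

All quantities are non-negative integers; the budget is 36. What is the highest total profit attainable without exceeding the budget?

Z has the best ratio (6/2); taking only Z gives at most 5×6 = 30 (stopped by the supply cap of 5).
Mixing does better — 5×Z, 1×D, and 2×M: cost 35 ≤ 36, profit 5·6 + 1·5 + 2·9 = 53.

53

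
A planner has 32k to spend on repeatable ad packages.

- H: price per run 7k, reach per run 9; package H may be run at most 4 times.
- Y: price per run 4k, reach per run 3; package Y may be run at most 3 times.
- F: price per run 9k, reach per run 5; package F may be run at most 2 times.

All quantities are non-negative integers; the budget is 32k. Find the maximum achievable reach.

H has the best ratio (9/7); taking only H gives at most 4×9 = 36 (stopped by the price limit).
Mixing does better — 4×H and 1×Y: price 32 ≤ 32, reach 4·9 + 1·3 = 39.

39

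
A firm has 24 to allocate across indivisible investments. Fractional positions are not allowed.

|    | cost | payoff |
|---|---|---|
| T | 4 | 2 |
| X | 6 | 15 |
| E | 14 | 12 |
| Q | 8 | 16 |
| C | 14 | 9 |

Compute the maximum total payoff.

33

Allowing fractional choices, the relaxed optimum would be about 39.6, but investments are indivisible.
T + X + Q: cost 4 + 6 + 8 = 18 ≤ 24, payoff 2 + 15 + 16 = 33.
X + Q: cost 6 + 8 = 14 ≤ 24, payoff 15 + 16 = 31.
Best is T, X, and Q with total payoff 33.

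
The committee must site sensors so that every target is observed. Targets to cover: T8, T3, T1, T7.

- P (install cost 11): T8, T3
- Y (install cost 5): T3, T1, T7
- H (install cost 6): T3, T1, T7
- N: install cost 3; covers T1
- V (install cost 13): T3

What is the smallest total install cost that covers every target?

This is a weighted set-cover instance.
Choose P and Y: together they cover T8, T3, T1, T7 — every target.
Total install cost: 11 + 5 = 16.
No cover costs less than 16.

16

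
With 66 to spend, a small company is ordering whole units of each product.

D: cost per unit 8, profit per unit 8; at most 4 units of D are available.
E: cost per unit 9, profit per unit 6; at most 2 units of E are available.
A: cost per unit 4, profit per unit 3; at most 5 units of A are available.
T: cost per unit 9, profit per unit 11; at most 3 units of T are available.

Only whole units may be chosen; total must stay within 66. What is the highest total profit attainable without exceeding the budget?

This is a bounded integer knapsack.
T has the best ratio (11/9); taking only T gives at most 3×11 = 33 (stopped by the supply cap of 3).
Mixing does better — 4×D, 1×A, and 3×T: cost 63 ≤ 66, profit 4·8 + 1·3 + 3·11 = 68.

68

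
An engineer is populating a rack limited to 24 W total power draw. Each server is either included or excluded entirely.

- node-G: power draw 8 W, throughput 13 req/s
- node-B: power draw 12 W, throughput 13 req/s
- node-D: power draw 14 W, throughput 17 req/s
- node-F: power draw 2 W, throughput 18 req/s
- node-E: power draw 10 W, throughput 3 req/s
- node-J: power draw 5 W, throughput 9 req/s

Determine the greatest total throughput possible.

48

Treat it as a binary knapsack problem.
Take node-G, node-D, and node-F: power draw 8 + 14 + 2 = 24 ≤ 24, throughput 13 + 17 + 18 = 48.
No other feasible combination does better.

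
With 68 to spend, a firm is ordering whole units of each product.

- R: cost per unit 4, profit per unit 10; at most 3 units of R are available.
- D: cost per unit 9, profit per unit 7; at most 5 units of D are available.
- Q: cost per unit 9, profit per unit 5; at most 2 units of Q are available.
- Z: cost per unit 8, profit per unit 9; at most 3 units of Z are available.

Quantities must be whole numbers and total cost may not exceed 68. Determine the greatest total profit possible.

Take 3×R, 3×D, and 3×Z: cost 63 ≤ 68, profit 3·10 + 3·7 + 3·9 = 78.
R has the best ratio (10/4) and is taken to its limit of 3; remaining capacity is filled optimally with the others.

78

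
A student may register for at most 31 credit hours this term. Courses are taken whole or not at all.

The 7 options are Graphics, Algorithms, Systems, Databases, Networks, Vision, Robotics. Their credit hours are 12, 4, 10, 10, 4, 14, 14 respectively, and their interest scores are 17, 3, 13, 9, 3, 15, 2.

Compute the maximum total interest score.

36

Take Graphics, Algorithms, Systems, and Networks: credit hours 12 + 4 + 10 + 4 = 30 ≤ 31, interest score 17 + 3 + 13 + 3 = 36.
No other feasible combination does better.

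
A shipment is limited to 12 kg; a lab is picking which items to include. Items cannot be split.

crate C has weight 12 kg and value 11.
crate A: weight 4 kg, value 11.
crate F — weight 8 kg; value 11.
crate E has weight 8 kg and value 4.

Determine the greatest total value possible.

22

crate A + crate F: weight 4 + 8 = 12 ≤ 12, value 11 + 11 = 22.
crate A: weight 4 ≤ 12, value 11.
crate A + crate E: weight 4 + 8 = 12 ≤ 12, value 11 + 4 = 15.
Best is crate A and crate F with total value 22.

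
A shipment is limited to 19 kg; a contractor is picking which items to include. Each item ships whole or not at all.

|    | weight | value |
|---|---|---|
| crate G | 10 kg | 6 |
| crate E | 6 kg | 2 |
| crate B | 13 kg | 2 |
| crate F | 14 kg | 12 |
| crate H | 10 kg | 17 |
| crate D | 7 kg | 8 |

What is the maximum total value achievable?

Take crate H and crate D: weight 10 + 7 = 17 ≤ 19, value 17 + 8 = 25.
No other feasible combination does better.

25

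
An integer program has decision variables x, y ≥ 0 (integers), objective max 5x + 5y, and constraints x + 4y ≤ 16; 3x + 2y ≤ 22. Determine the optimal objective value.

(x,y)=(6,2): 1·6+4·2=14≤16, 3·6+2·2=22≤22, objective 40.
(x,y)=(4,3): 1·4+4·3=16≤16, 3·4+2·3=18≤22, objective 35.
(x,y)=(6,1): 1·6+4·1=10≤16, 3·6+2·1=20≤22, objective 35.
(x,y)=(5,2): 1·5+4·2=13≤16, 3·5+2·2=19≤22, objective 35.
No feasible integer point exceeds 40.

40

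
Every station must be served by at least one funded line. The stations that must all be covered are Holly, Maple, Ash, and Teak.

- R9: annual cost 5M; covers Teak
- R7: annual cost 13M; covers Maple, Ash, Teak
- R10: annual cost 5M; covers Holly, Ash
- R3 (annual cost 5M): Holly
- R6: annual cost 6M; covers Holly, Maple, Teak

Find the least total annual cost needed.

Choose R10 and R6: together they cover Holly, Maple, Ash, Teak — every station.
Total annual cost: 5 + 6 = 11.
No cover costs less than 11.

11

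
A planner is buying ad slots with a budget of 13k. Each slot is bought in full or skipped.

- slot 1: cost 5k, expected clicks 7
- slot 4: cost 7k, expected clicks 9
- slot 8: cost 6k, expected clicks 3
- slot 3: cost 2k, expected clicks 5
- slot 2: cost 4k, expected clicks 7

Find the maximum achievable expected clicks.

21

This is an integer program with binary decision variables.
slot 4 + slot 2: cost 7 + 4 = 11 ≤ 13, expected clicks 9 + 7 = 16.
slot 1 + slot 3 + slot 2: cost 5 + 2 + 4 = 11 ≤ 13, expected clicks 7 + 5 + 7 = 19.
slot 4 + slot 3 + slot 2: cost 7 + 2 + 4 = 13 ≤ 13, expected clicks 9 + 5 + 7 = 21.
Best is slot 4, slot 3, and slot 2 with total expected clicks 21.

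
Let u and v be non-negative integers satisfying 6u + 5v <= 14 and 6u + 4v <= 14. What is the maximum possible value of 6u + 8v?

The continuous relaxation peaks at (0, 2.8) with value 22.40; rounding to a feasible lattice point costs some objective.
(u,v)=(0,2): 6·0+5·2=10≤14, 6·0+4·2=8≤14, objective 16.
(u,v)=(1,1): 6·1+5·1=11≤14, 6·1+4·1=10≤14, objective 14.
(u,v)=(0,1): 6·0+5·1=5≤14, 6·0+4·1=4≤14, objective 8.
Maximum is 16 at (u,v)=(0,2).

16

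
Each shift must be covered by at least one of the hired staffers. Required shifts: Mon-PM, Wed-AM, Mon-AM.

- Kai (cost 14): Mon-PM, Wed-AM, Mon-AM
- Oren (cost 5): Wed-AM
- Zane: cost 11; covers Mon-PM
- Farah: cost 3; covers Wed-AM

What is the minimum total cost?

The greedy cost-per-new-shift heuristic would pick Farah and Kai for 17, but a cheaper cover exists.
Kai alone covers Mon-PM, Wed-AM, Mon-AM — every shift.
Total cost: 14.
No cover costs less than 14.

14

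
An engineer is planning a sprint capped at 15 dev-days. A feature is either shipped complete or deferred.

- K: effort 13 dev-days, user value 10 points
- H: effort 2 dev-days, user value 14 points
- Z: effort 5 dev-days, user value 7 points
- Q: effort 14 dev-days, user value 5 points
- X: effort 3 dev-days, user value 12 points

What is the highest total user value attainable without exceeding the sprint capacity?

Treat it as a binary knapsack problem.
Take H, Z, and X: effort 2 + 5 + 3 = 10 ≤ 15, user value 14 + 7 + 12 = 33.
No other feasible combination does better.

33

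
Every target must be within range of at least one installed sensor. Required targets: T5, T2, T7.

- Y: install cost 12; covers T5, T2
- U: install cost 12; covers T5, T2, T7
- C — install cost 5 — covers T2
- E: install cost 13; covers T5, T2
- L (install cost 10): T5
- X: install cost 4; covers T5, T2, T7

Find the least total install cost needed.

4

X alone covers T5, T2, T7 — every target.
Total install cost: 4.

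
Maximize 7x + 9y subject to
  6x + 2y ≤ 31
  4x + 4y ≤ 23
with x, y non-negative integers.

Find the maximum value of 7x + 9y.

(x,y)=(0,5) is feasible, giving 45.
(x,y)=(1,4) is feasible, giving 43.
(x,y)=(0,4) is feasible, giving 36.
Maximum is 45 at (x,y)=(0,5).

45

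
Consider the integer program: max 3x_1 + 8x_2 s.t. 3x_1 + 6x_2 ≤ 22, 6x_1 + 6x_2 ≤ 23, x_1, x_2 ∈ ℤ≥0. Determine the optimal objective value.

(x_1,x_2)=(0,3): 3·0+6·3=18≤22, 6·0+6·3=18≤23, objective 24.
(x_1,x_2)=(1,2): 3·1+6·2=15≤22, 6·1+6·2=18≤23, objective 19.
(x_1,x_2)=(0,2): 3·0+6·2=12≤22, 6·0+6·2=12≤23, objective 16.
Maximum is 24 at (x_1,x_2)=(0,3).

24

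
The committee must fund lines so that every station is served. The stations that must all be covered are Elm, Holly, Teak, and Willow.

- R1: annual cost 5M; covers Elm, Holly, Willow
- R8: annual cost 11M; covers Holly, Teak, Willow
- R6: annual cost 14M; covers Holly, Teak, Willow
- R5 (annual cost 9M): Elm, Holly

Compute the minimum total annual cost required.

Choose R1 and R8: together they cover Elm, Holly, Teak, Willow — every station.
Total annual cost: 5 + 11 = 16.
No cover costs less than 16.

16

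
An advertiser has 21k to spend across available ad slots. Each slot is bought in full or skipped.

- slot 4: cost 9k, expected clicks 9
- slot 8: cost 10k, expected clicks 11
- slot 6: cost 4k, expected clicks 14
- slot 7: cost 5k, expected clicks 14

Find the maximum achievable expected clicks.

39

Take slot 8, slot 6, and slot 7: cost 10 + 4 + 5 = 19 ≤ 21, expected clicks 11 + 14 + 14 = 39.
No other feasible combination does better.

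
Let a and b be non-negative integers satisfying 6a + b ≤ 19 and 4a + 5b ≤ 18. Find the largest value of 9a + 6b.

(a,b)=(3,1) is feasible, giving 33.
(a,b)=(2,2) is feasible, giving 30.
(a,b)=(3,0) is feasible, giving 27.
Maximum is 33 at (a,b)=(3,1).

33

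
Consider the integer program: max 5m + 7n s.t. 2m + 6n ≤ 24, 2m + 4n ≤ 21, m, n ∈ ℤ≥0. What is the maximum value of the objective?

(m,n)=(10,0): 2·10+6·0=20≤24, 2·10+4·0=20≤21, objective 50.
(m,n)=(9,0): 2·9+6·0=18≤24, 2·9+4·0=18≤21, objective 45.
Maximum is 50 at (m,n)=(10,0).

50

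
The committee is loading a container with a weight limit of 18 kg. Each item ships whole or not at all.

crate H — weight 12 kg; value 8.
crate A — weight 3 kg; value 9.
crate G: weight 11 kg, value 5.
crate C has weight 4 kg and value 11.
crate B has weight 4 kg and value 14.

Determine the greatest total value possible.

crate A + crate C + crate B: weight 3 + 4 + 4 = 11 ≤ 18, value 9 + 11 + 14 = 34.
crate A + crate G + crate B: weight 3 + 11 + 4 = 18 ≤ 18, value 9 + 5 + 14 = 28.
crate C + crate B: weight 4 + 4 = 8 ≤ 18, value 11 + 14 = 25.
Best is crate A, crate C, and crate B with total value 34.

34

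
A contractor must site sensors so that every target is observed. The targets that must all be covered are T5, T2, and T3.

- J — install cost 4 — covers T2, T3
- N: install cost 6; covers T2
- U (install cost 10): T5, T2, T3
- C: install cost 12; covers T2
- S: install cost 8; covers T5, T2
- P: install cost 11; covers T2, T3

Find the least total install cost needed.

The greedy cost-per-new-target heuristic would pick J and S for 12, but a cheaper cover exists.
U alone covers T5, T2, T3 — every target.
Total install cost: 10.
No cover costs less than 10.

10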